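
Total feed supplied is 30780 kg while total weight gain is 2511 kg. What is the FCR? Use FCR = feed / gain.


FCR = feed consumed / weight gained
FCR = 30780 kg / 2511 kg = 12.2581

12.2581


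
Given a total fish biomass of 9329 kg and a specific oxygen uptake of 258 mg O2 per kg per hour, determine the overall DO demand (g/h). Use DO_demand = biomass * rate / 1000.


Total O2 consumption (mg/h) = 9329 kg * 258 mg/(kg*h) = 2406882 mg/h
Convert to g/h: 2406882 / 1000 = 2406.882 g/h

2406.882 g/h


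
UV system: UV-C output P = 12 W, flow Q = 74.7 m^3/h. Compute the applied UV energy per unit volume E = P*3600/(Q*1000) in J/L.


Energy delivered per hour = 12 W * 3600 s = 43200 J/h
Volume treated per hour = 74.7 m^3/h * 1000 = 74700 L/h
dose = 43200 / 74700 = 0.578313 J/L

0.578313 J/L


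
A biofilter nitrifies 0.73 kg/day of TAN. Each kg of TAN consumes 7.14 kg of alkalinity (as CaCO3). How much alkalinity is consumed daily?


Alkalinity factor: 7.14 kg CaCO3 consumed per kg TAN nitrified
alk = 0.73 kg TAN * 7.14 = 5.2122 kg CaCO3/day

5.2122 kg CaCO3/day


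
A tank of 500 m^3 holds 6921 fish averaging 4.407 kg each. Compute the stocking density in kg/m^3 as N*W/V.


Total biomass = 6921 fish * 4.407 kg = 30500.847 kg
Density = total biomass / volume = 30500.847 / 500 = 61.0017 kg/m^3

61.0017 kg/m^3


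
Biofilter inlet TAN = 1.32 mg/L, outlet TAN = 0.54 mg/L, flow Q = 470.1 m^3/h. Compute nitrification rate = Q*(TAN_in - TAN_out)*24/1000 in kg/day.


Concentration drop: TAN_in - TAN_out = 1.32 - 0.54 = 0.78 mg/L
Hourly TAN removed = Q * dTAN = 470.1 m^3/h * 0.78 mg/L = 366.678 g/h  (m^3/h * mg/L = g/h)
Daily TAN removed = 366.678 * 24 = 8800.272 g/day
Convert to kg/day: 8800.272 / 1000 = 8.800272 kg/day

8.800272 kg/day


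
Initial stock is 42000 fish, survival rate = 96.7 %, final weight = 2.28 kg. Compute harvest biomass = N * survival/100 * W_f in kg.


Survivors = 42000 * 96.7/100 = 40614 fish
Harvest biomass = survivors * W_f = 40614 * 2.28 = 92599.92 kg

92599.92 kg


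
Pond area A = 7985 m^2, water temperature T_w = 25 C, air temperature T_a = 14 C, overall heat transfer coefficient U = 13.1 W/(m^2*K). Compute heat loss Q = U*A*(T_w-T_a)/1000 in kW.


Temperature difference dT = 25 - 14 = 11 K
Heat loss (W) = U * A * dT = 13.1 * 7985 * 11 = 1150638.5 W
Convert to kW: 1150638.5 / 1000 = 1150.6385 kW

1150.6385 kW


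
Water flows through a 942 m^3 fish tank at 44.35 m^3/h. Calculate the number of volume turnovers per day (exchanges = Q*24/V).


Daily flow volume = 44.35 m^3/h * 24 h = 1064.4 m^3/day
Exchanges = daily flow / tank volume = 1064.4 / 942 = 1.12994 exchanges/day

1.12994 exchanges/day


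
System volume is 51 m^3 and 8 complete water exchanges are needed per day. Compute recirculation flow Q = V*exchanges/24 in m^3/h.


Daily recirculation volume = 51 m^3 * 8 = 408 m^3/day
Flow rate Q = daily volume / 24 h = 408 / 24 = 17 m^3/h

17 m^3/h


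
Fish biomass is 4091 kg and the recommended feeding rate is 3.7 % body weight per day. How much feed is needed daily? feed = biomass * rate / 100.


Feeding rate fraction = 3.7% / 100 = 0.037
Daily feed = 4091 kg * 0.037 = 151.367 kg/day

151.367 kg/day


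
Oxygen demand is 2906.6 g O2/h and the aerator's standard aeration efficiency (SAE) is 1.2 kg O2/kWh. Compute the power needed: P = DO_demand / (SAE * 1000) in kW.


SAE in g O2/kWh = 1.2 * 1000 = 1200 g/kWh
P = DO_demand / SAE_g = 2906.6 / 1200 = 2.42217 kW

2.42217 kW


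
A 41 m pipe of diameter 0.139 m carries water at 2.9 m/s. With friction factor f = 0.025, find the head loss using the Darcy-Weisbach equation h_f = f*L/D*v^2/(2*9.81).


v^2 = 2.9^2 = 8.41 m^2/s^2
L/D = 41/0.139 = 294.96403
h_f = f*(L/D)*v^2/(2g) = 0.025 * 294.96403 * 8.41 / 19.62 = 3.16087 m

3.16087 m


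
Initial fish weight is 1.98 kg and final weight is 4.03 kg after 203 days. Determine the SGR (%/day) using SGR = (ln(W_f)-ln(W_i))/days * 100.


ln(W_f) = ln(4.03) = 1.3937664
ln(W_i) = ln(1.98) = 0.68309684
ln(W_f) - ln(W_i) = 1.3937664 - 0.68309684 = 0.71066956
SGR = 0.71066956 / 203 * 100 = 0.350084 %/day

0.350084 %/day


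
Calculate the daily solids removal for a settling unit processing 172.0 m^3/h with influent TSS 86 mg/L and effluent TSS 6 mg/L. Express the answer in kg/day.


Concentration drop: TSS_in - TSS_out = 86 - 6 = 80 mg/L
Hourly solids removed = Q * dTSS = 172.0 m^3/h * 80 mg/L = 13760 g/h  (m^3/h * mg/L = g/h)
Daily solids removed = 13760 * 24 = 330240 g/day
Convert g to kg: 330240 / 1000 = 330.24 kg/day

330.24 kg/day


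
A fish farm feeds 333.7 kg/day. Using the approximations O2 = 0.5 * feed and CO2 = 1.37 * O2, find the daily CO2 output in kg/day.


O2 = 333.7 * 0.5 = 166.85
CO2 = 166.85 * 1.37 = 228.5845

228.5845 kg/day


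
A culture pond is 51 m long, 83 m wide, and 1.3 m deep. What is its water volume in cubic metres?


Base area = L * W = 51 * 83 = 4233 m^2
Volume = area * depth = 4233 * 1.3 = 5502.9 m^3

5502.9 m^3


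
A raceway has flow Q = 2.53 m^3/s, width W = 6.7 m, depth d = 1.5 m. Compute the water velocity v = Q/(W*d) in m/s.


Cross-sectional area = W * d = 6.7 * 1.5 = 10.05 m^2
Velocity = Q / A = 2.53 / 10.05 = 0.251741 m/s

0.251741 m/s


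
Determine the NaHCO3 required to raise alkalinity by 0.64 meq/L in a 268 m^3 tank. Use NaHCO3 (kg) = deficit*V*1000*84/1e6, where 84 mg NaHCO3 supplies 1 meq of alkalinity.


Tank volume in L = 268 m^3 * 1000 = 268000 L
Total meq required = 0.64 meq/L * 268000 L = 171520 meq
NaHCO3 mass = 171520 meq * 84 mg/meq / 1e6 = 14.4077 kg

14.4077 kg


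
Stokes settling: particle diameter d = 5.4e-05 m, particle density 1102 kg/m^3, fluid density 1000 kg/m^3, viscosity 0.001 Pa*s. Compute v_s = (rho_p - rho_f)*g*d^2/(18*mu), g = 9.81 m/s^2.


Density difference: rho_p - rho_f = 1102 - 1000 = 102 kg/m^3
d^2 = (5.4e-05)^2 = 2.916e-09 m^2
Numerator = (rho_p - rho_f) * g * d^2 = 102 * 9.81 * 2.916e-09 = 2.9178079e-06
Denominator = 18 * mu = 18 * 0.001 = 0.018
v_s = 2.9178079e-06 / 0.018 = 1.621e-04 m/s
Check: Re = rho_f * v_s * d / mu = 1000 * 1.621e-04 * 5.4e-05 / 0.001 = 0.00875 < 1, so Stokes' law applies.

1.621e-04 m/s


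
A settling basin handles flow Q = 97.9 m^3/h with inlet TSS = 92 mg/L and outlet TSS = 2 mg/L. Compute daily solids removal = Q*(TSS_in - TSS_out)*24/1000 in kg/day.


Concentration drop: TSS_in - TSS_out = 92 - 2 = 90 mg/L
Hourly solids removed = Q * dTSS = 97.9 m^3/h * 90 mg/L = 8811 g/h  (m^3/h * mg/L = g/h)
Daily solids removed = 8811 * 24 = 211464 g/day
Convert g to kg: 211464 / 1000 = 211.464 kg/day

211.464 kg/day


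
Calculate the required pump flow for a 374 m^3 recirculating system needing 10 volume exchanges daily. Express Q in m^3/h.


Daily recirculation volume = 374 m^3 * 10 = 3740 m^3/day
Flow rate Q = daily volume / 24 h = 3740 / 24 = 155.833 m^3/h

155.833 m^3/h


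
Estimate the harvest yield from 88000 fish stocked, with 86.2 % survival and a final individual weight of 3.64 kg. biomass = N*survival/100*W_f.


Survivors = 88000 * 86.2/100 = 75856 fish
Harvest biomass = survivors * W_f = 75856 * 3.64 = 276115.84 kg

276115.84 kg


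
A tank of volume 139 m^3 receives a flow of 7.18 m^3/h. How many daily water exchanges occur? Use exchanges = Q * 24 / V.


Daily flow volume = 7.18 m^3/h * 24 h = 172.32 m^3/day
Exchanges = daily flow / tank volume = 172.32 / 139 = 1.23971 exchanges/day

1.23971 exchanges/day


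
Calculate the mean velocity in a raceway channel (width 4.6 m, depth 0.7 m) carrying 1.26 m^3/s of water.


Cross-sectional area = W * d = 4.6 * 0.7 = 3.22 m^2
Velocity = Q / A = 1.26 / 3.22 = 0.391304 m/s

0.391304 m/s


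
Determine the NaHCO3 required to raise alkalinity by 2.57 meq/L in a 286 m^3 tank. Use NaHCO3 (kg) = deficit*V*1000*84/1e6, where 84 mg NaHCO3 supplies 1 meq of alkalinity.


Tank volume in L = 286 m^3 * 1000 = 286000 L
Total meq required = 2.57 meq/L * 286000 L = 735020 meq
NaHCO3 mass = 735020 meq * 84 mg/meq / 1e6 = 61.7417 kg

61.7417 kg


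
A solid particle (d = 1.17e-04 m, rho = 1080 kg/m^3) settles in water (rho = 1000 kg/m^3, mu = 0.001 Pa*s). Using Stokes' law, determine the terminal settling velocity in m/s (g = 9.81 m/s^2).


Density difference: rho_p - rho_f = 1080 - 1000 = 80 kg/m^3
d^2 = (1.17e-04)^2 = 1.3689e-08 m^2
Numerator = (rho_p - rho_f) * g * d^2 = 80 * 9.81 * 1.3689e-08 = 1.0743127e-05
Denominator = 18 * mu = 18 * 0.001 = 0.018
v_s = 1.0743127e-05 / 0.018 = 5.9684e-04 m/s
Check: Re = rho_f * v_s * d / mu = 1000 * 5.9684e-04 * 1.17e-04 / 0.001 = 0.0698 < 1, so Stokes' law applies.

5.9684e-04 m/s


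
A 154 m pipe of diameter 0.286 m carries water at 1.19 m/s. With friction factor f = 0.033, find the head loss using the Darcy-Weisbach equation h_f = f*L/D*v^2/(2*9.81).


v^2 = 1.19^2 = 1.4161 m^2/s^2
L/D = 154/0.286 = 538.46154
h_f = f*(L/D)*v^2/(2g) = 0.033 * 538.46154 * 1.4161 / 19.62 = 1.28252 m

1.28252 m


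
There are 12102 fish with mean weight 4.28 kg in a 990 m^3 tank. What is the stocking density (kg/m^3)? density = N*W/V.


Total biomass = 12102 fish * 4.28 kg = 51796.56 kg
Density = total biomass / volume = 51796.56 / 990 = 52.3198 kg/m^3

52.3198 kg/m^3


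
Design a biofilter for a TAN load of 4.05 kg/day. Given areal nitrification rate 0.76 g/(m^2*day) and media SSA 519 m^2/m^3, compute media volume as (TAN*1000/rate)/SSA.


A = 4.05*1000 / 0.76 = 5328.9474 m^2
V = 5328.9474 / 519 = 10.2677

10.2677 m^3


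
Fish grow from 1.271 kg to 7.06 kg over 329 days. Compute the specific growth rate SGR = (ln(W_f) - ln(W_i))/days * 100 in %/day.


ln(W_f) = ln(7.06) = 1.9544451
ln(W_i) = ln(1.271) = 0.23980399
ln(W_f) - ln(W_i) = 1.9544451 - 0.23980399 = 1.7146411
SGR = 1.7146411 / 329 * 100 = 0.521168 %/day

0.521168 %/day


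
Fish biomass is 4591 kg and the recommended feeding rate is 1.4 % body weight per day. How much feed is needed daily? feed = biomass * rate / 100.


Feeding rate fraction = 1.4% / 100 = 0.014
Daily feed = 4591 kg * 0.014 = 64.274 kg/day

64.274 kg/day


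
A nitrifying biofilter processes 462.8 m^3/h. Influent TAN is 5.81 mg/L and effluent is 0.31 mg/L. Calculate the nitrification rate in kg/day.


Concentration drop: TAN_in - TAN_out = 5.81 - 0.31 = 5.5 mg/L
Hourly TAN removed = Q * dTAN = 462.8 m^3/h * 5.5 mg/L = 2545.4 g/h  (m^3/h * mg/L = g/h)
Daily TAN removed = 2545.4 * 24 = 61089.6 g/day
Convert to kg/day: 61089.6 / 1000 = 61.0896 kg/day

61.0896 kg/day


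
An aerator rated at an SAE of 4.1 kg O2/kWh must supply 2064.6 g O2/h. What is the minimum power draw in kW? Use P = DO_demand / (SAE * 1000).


SAE in g O2/kWh = 4.1 * 1000 = 4100 g/kWh
P = DO_demand / SAE_g = 2064.6 / 4100 = 0.503561 kW

0.503561 kW


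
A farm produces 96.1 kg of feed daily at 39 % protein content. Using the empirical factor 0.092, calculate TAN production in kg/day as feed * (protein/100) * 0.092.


Protein in feed = 96.1 * 39/100 = 37.479 kg/day
TAN = protein * 0.092 = 37.479 * 0.092 = 3.448068 kg/day

3.448068 kg/day


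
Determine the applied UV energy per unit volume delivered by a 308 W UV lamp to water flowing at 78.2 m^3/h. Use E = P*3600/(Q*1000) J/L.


Energy delivered per hour = 308 W * 3600 s = 1108800 J/h
Volume treated per hour = 78.2 m^3/h * 1000 = 78200 L/h
dose = 1108800 / 78200 = 14.179 J/L

14.179 J/L


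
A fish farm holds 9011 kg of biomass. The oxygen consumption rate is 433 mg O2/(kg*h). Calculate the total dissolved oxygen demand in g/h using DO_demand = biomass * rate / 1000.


Total O2 consumption (mg/h) = 9011 kg * 433 mg/(kg*h) = 3901763 mg/h
Convert to g/h: 3901763 / 1000 = 3901.763 g/h

3901.763 g/h


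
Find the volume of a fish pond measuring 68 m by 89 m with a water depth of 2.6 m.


Base area = L * W = 68 * 89 = 6052 m^2
Volume = area * depth = 6052 * 2.6 = 15735.2 m^3

15735.2 m^3


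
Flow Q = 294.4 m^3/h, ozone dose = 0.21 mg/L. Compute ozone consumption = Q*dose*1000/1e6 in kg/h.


O3 demand (mg/h) = Q * dose * 1000 = 294.4 * 0.21 * 1000 = 61824 mg/h
Convert mg to kg: 61824 / 1e6 = 0.061824 kg/h

0.061824 kg/h


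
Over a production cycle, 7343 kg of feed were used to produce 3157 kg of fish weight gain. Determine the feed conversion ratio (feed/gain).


FCR = feed consumed / weight gained
FCR = 7343 kg / 3157 kg = 2.32594

2.32594


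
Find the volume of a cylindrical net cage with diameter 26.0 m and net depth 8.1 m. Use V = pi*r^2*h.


r = d/2 = 26.0/2 = 13 m
Base area = pi*r^2 = pi*13^2 = 530.92916 m^2
Volume = 530.92916 * 8.1 = 4300.53 m^3

4300.53 m^3


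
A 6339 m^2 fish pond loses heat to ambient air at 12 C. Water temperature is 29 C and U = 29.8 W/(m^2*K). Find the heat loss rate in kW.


Temperature difference dT = 29 - 12 = 17 K
Heat loss (W) = U * A * dT = 29.8 * 6339 * 17 = 3211337.4 W
Convert to kW: 3211337.4 / 1000 = 3211.3374 kW

3211.3374 kW


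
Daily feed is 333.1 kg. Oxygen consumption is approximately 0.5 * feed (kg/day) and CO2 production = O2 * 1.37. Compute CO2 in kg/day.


O2 = 333.1 * 0.5 = 166.55
CO2 = 166.55 * 1.37 = 228.1735

228.1735 kg/day


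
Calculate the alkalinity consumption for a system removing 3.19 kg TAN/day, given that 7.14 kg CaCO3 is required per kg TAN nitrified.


Alkalinity factor: 7.14 kg CaCO3 consumed per kg TAN nitrified
alk = 3.19 kg TAN * 7.14 = 22.7766 kg CaCO3/day

22.7766 kg CaCO3/day


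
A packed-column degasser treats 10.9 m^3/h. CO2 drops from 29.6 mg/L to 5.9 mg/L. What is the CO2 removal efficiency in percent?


CO2_out / CO2_in = 5.9 / 29.6 = 0.19932432
Fraction remaining = 0.19932432
efficiency = (1 - 0.19932432) * 100 = 80.0676 %

80.0676 %


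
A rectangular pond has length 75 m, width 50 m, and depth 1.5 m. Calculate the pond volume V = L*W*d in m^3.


Base area = L * W = 75 * 50 = 3750 m^2
Volume = area * depth = 3750 * 1.5 = 5625 m^3

5625 m^3


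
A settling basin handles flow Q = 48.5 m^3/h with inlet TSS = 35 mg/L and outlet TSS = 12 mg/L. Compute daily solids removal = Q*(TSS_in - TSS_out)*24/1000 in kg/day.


Concentration drop: TSS_in - TSS_out = 35 - 12 = 23 mg/L
Hourly solids removed = Q * dTSS = 48.5 m^3/h * 23 mg/L = 1115.5 g/h  (m^3/h * mg/L = g/h)
Daily solids removed = 1115.5 * 24 = 26772 g/day
Convert g to kg: 26772 / 1000 = 26.772 kg/day

26.772 kg/day


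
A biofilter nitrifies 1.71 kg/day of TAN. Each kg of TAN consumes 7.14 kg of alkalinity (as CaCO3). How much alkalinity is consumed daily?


Alkalinity factor: 7.14 kg CaCO3 consumed per kg TAN nitrified
alk = 1.71 kg TAN * 7.14 = 12.2094 kg CaCO3/day

12.2094 kg CaCO3/day


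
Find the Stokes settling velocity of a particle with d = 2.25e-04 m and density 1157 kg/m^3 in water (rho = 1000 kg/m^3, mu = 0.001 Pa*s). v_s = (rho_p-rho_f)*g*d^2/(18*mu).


Density difference: rho_p - rho_f = 1157 - 1000 = 157 kg/m^3
d^2 = (2.25e-04)^2 = 5.0625e-08 m^2
Numerator = (rho_p - rho_f) * g * d^2 = 157 * 9.81 * 5.0625e-08 = 7.7971106e-05
Denominator = 18 * mu = 18 * 0.001 = 0.018
v_s = 7.7971106e-05 / 0.018 = 0.00433173 m/s
Check: Re = rho_f * v_s * d / mu = 1000 * 0.00433173 * 2.25e-04 / 0.001 = 0.975 < 1, so Stokes' law applies.

0.00433173 m/s


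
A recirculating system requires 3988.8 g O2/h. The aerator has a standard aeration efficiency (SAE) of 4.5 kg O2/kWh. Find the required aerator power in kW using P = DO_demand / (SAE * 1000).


SAE in g O2/kWh = 4.5 * 1000 = 4500 g/kWh
P = DO_demand / SAE_g = 3988.8 / 4500 = 0.8864 kW

0.8864 kW


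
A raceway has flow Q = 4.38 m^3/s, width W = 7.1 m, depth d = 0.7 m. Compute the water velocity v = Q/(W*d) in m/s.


Cross-sectional area = W * d = 7.1 * 0.7 = 4.97 m^2
Velocity = Q / A = 4.38 / 4.97 = 0.881288 m/s

0.881288 m/s


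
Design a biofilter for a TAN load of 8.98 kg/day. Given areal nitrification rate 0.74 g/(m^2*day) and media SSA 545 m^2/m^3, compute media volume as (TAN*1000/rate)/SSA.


A = 8.98*1000 / 0.74 = 12135.135 m^2
V = 12135.135 / 545 = 22.2663

22.2663 m^3


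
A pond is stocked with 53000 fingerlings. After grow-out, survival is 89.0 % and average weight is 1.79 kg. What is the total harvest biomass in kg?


Survivors = 53000 * 89.0/100 = 47170 fish
Harvest biomass = survivors * W_f = 47170 * 1.79 = 84434.3 kg

84434.3 kg


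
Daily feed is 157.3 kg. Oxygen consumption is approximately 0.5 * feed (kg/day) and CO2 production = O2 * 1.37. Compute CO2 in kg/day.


O2 = 157.3 * 0.5 = 78.65
CO2 = 78.65 * 1.37 = 107.7505

107.7505 kg/day


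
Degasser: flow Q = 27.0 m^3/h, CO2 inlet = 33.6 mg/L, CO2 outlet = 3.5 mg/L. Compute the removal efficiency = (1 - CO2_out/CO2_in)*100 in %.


CO2_out / CO2_in = 3.5 / 33.6 = 0.10416667
Fraction remaining = 0.10416667
efficiency = (1 - 0.10416667) * 100 = 89.5833 %

89.5833 %


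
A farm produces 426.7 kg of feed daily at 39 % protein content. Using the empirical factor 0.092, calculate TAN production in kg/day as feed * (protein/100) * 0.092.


Protein in feed = 426.7 * 39/100 = 166.413 kg/day
TAN = protein * 0.092 = 166.413 * 0.092 = 15.309996 kg/day

15.309996 kg/day


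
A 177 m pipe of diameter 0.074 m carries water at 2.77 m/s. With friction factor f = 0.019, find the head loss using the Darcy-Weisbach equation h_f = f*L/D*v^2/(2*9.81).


v^2 = 2.77^2 = 7.6729 m^2/s^2
L/D = 177/0.074 = 2391.8919
h_f = f*(L/D)*v^2/(2g) = 0.019 * 2391.8919 * 7.6729 / 19.62 = 17.7728 m

17.7728 m


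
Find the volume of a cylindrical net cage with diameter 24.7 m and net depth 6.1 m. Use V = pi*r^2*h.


r = d/2 = 24.7/2 = 12.35 m
Base area = pi*r^2 = pi*12.35^2 = 479.16357 m^2
Volume = 479.16357 * 6.1 = 2922.9 m^3

2922.9 m^3


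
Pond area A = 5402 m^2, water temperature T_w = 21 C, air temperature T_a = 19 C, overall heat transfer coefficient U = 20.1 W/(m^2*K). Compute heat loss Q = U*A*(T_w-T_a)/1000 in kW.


Temperature difference dT = 21 - 19 = 2 K
Heat loss (W) = U * A * dT = 20.1 * 5402 * 2 = 217160.4 W
Convert to kW: 217160.4 / 1000 = 217.1604 kW

217.1604 kW


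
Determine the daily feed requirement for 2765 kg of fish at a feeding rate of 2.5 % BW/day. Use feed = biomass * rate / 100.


Feeding rate fraction = 2.5% / 100 = 0.025
Daily feed = 2765 kg * 0.025 = 69.125 kg/day

69.125 kg/day


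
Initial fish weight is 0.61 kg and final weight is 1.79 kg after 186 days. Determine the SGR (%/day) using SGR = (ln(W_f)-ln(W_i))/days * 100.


ln(W_f) = ln(1.79) = 0.58221562
ln(W_i) = ln(0.61) = -0.49429632
ln(W_f) - ln(W_i) = 0.58221562 - -0.49429632 = 1.0765119
SGR = 1.0765119 / 186 * 100 = 0.57877 %/day

0.57877 %/day


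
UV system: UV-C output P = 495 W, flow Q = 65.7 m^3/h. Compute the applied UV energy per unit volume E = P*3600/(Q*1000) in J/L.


Energy delivered per hour = 495 W * 3600 s = 1782000 J/h
Volume treated per hour = 65.7 m^3/h * 1000 = 65700 L/h
dose = 1782000 / 65700 = 27.1233 J/L

27.1233 J/L


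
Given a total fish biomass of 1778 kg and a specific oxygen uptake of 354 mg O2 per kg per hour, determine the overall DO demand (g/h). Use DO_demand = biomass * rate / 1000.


Total O2 consumption (mg/h) = 1778 kg * 354 mg/(kg*h) = 629412 mg/h
Convert to g/h: 629412 / 1000 = 629.412 g/h

629.412 g/h


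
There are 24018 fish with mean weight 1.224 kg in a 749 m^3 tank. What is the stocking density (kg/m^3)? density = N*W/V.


Total biomass = 24018 fish * 1.224 kg = 29398.032 kg
Density = total biomass / volume = 29398.032 / 749 = 39.2497 kg/m^3

39.2497 kg/m^3


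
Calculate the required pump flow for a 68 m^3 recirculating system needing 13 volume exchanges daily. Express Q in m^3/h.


Daily recirculation volume = 68 m^3 * 13 = 884 m^3/day
Flow rate Q = daily volume / 24 h = 884 / 24 = 36.8333 m^3/h

36.8333 m^3/h


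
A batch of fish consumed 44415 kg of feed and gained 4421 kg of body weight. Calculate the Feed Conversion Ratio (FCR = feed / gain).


FCR = feed consumed / weight gained
FCR = 44415 kg / 4421 kg = 10.0464

10.0464


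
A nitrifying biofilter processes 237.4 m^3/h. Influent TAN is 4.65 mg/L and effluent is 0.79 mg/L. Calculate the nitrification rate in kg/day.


Concentration drop: TAN_in - TAN_out = 4.65 - 0.79 = 3.86 mg/L
Hourly TAN removed = Q * dTAN = 237.4 m^3/h * 3.86 mg/L = 916.364 g/h  (m^3/h * mg/L = g/h)
Daily TAN removed = 916.364 * 24 = 21992.736 g/day
Convert to kg/day: 21992.736 / 1000 = 21.992736 kg/day

21.992736 kg/day


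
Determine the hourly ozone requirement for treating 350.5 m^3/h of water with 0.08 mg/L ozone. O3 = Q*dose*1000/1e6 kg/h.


O3 demand (mg/h) = Q * dose * 1000 = 350.5 * 0.08 * 1000 = 28040 mg/h
Convert mg to kg: 28040 / 1e6 = 0.02804 kg/h

0.02804 kg/h


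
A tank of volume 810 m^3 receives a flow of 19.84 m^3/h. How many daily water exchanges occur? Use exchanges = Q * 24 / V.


Daily flow volume = 19.84 m^3/h * 24 h = 476.16 m^3/day
Exchanges = daily flow / tank volume = 476.16 / 810 = 0.587852 exchanges/day

0.587852 exchanges/day


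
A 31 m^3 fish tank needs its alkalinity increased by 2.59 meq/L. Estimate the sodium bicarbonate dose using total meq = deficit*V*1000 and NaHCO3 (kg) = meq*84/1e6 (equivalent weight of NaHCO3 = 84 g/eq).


Tank volume in L = 31 m^3 * 1000 = 31000 L
Total meq required = 2.59 meq/L * 31000 L = 80290 meq
NaHCO3 mass = 80290 meq * 84 mg/meq / 1e6 = 6.74436 kg

6.74436 kg


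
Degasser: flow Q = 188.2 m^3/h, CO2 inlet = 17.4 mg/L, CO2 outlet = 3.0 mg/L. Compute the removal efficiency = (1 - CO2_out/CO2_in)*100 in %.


CO2_out / CO2_in = 3.0 / 17.4 = 0.17241379
Fraction remaining = 0.17241379
efficiency = (1 - 0.17241379) * 100 = 82.7586 %

82.7586 %


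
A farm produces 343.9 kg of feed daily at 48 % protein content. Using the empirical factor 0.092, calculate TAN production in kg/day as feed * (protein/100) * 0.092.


Protein in feed = 343.9 * 48/100 = 165.072 kg/day
TAN = protein * 0.092 = 165.072 * 0.092 = 15.186624 kg/day

15.186624 kg/day


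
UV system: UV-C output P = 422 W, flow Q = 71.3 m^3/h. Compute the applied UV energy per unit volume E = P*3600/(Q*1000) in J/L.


Energy delivered per hour = 422 W * 3600 s = 1519200 J/h
Volume treated per hour = 71.3 m^3/h * 1000 = 71300 L/h
dose = 1519200 / 71300 = 21.3072 J/L

21.3072 J/L


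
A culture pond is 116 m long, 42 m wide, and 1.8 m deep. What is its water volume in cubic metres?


Base area = L * W = 116 * 42 = 4872 m^2
Volume = area * depth = 4872 * 1.8 = 8769.6 m^3

8769.6 m^3


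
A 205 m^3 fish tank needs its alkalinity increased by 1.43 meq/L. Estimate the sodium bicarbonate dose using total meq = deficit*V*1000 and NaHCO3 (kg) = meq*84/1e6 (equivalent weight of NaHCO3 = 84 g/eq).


Tank volume in L = 205 m^3 * 1000 = 205000 L
Total meq required = 1.43 meq/L * 205000 L = 293150 meq
NaHCO3 mass = 293150 meq * 84 mg/meq / 1e6 = 24.6246 kg

24.6246 kg


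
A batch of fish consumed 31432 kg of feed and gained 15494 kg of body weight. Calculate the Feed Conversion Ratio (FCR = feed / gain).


FCR = feed consumed / weight gained
FCR = 31432 kg / 15494 kg = 2.02866

2.02866


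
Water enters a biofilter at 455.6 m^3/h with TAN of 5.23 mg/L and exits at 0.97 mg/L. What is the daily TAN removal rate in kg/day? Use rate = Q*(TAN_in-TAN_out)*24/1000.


Concentration drop: TAN_in - TAN_out = 5.23 - 0.97 = 4.26 mg/L
Hourly TAN removed = Q * dTAN = 455.6 m^3/h * 4.26 mg/L = 1940.856 g/h  (m^3/h * mg/L = g/h)
Daily TAN removed = 1940.856 * 24 = 46580.544 g/day
Convert to kg/day: 46580.544 / 1000 = 46.580544 kg/day

46.580544 kg/day


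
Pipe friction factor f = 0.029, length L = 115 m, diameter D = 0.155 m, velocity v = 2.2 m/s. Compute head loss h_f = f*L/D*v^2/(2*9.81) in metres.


v^2 = 2.2^2 = 4.84 m^2/s^2
L/D = 115/0.155 = 741.93548
h_f = f*(L/D)*v^2/(2g) = 0.029 * 741.93548 * 4.84 / 19.62 = 5.30775 m

5.30775 m


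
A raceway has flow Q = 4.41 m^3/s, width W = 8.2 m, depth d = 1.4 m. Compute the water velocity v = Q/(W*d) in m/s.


Cross-sectional area = W * d = 8.2 * 1.4 = 11.48 m^2
Velocity = Q / A = 4.41 / 11.48 = 0.384146 m/s

0.384146 m/s


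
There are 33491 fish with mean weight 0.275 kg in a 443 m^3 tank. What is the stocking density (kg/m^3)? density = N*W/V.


Total biomass = 33491 fish * 0.275 kg = 9210.025 kg
Density = total biomass / volume = 9210.025 / 443 = 20.7901 kg/m^3

20.7901 kg/m^3


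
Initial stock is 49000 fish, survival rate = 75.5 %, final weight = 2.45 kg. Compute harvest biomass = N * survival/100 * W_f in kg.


Survivors = 49000 * 75.5/100 = 36995 fish
Harvest biomass = survivors * W_f = 36995 * 2.45 = 90637.75 kg

90637.75 kg


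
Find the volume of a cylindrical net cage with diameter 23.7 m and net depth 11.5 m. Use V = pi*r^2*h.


r = d/2 = 23.7/2 = 11.85 m
Base area = pi*r^2 = pi*11.85^2 = 441.15029 m^2
Volume = 441.15029 * 11.5 = 5073.23 m^3

5073.23 m^3


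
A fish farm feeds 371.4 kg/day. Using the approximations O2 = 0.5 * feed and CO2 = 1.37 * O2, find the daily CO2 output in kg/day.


O2 = 371.4 * 0.5 = 185.7
CO2 = 185.7 * 1.37 = 254.409

254.409 kg/day


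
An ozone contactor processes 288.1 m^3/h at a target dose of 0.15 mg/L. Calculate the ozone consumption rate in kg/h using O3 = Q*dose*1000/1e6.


O3 demand (mg/h) = Q * dose * 1000 = 288.1 * 0.15 * 1000 = 43215 mg/h
Convert mg to kg: 43215 / 1e6 = 0.043215 kg/h

0.043215 kg/h


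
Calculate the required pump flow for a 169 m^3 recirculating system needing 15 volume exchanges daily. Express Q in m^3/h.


Daily recirculation volume = 169 m^3 * 15 = 2535 m^3/day
Flow rate Q = daily volume / 24 h = 2535 / 24 = 105.625 m^3/h

105.625 m^3/h


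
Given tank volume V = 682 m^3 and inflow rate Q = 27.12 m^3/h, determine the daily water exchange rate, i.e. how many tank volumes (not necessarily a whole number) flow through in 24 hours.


Daily flow volume = 27.12 m^3/h * 24 h = 650.88 m^3/day
Exchanges = daily flow / tank volume = 650.88 / 682 = 0.95437 exchanges/day

0.95437 exchanges/day


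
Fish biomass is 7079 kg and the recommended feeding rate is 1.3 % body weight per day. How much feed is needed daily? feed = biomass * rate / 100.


Feeding rate fraction = 1.3% / 100 = 0.013
Daily feed = 7079 kg * 0.013 = 92.027 kg/day

92.027 kg/day


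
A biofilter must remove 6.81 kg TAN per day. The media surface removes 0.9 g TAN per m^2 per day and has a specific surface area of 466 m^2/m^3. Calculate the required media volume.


A = 6.81*1000 / 0.9 = 7566.6667 m^2
V = 7566.6667 / 466 = 16.2375

16.2375 m^3


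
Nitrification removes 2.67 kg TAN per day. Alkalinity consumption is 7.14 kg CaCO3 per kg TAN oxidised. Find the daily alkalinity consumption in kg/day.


Alkalinity factor: 7.14 kg CaCO3 consumed per kg TAN nitrified
alk = 2.67 kg TAN * 7.14 = 19.0638 kg CaCO3/day

19.0638 kg CaCO3/day


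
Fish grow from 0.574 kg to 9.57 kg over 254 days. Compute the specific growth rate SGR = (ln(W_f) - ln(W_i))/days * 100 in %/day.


ln(W_f) = ln(9.57) = 2.2586332
ln(W_i) = ln(0.574) = -0.55512588
ln(W_f) - ln(W_i) = 2.2586332 - -0.55512588 = 2.8137591
SGR = 2.8137591 / 254 * 100 = 1.10778 %/day

1.10778 %/day


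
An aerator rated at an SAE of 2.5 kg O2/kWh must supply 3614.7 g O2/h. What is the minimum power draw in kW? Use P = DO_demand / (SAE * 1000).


SAE in g O2/kWh = 2.5 * 1000 = 2500 g/kWh
P = DO_demand / SAE_g = 3614.7 / 2500 = 1.44588 kW

1.44588 kW


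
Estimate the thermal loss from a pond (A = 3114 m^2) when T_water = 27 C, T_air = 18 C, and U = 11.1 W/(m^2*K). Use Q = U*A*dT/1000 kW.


Temperature difference dT = 27 - 18 = 9 K
Heat loss (W) = U * A * dT = 11.1 * 3114 * 9 = 311088.6 W
Convert to kW: 311088.6 / 1000 = 311.0886 kW

311.0886 kW


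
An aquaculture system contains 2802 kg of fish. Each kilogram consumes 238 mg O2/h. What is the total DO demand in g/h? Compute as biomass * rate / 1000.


Total O2 consumption (mg/h) = 2802 kg * 238 mg/(kg*h) = 666876 mg/h
Convert to g/h: 666876 / 1000 = 666.876 g/h

666.876 g/h


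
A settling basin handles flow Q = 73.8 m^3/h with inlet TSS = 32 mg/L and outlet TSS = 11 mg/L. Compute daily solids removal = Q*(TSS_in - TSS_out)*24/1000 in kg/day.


Concentration drop: TSS_in - TSS_out = 32 - 11 = 21 mg/L
Hourly solids removed = Q * dTSS = 73.8 m^3/h * 21 mg/L = 1549.8 g/h  (m^3/h * mg/L = g/h)
Daily solids removed = 1549.8 * 24 = 37195.2 g/day
Convert g to kg: 37195.2 / 1000 = 37.1952 kg/day

37.1952 kg/day


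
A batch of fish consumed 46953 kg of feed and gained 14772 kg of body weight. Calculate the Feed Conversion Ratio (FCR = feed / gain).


FCR = feed consumed / weight gained
FCR = 46953 kg / 14772 kg = 3.17851

3.17851


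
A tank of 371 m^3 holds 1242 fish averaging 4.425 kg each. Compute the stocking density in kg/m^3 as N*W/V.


Total biomass = 1242 fish * 4.425 kg = 5495.85 kg
Density = total biomass / volume = 5495.85 / 371 = 14.8136 kg/m^3

14.8136 kg/m^3


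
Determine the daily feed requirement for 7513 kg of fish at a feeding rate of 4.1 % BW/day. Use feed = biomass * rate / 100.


Feeding rate fraction = 4.1% / 100 = 0.041
Daily feed = 7513 kg * 0.041 = 308.033 kg/day

308.033 kg/day


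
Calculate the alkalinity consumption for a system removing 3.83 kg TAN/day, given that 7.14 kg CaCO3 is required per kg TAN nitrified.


Alkalinity factor: 7.14 kg CaCO3 consumed per kg TAN nitrified
alk = 3.83 kg TAN * 7.14 = 27.3462 kg CaCO3/day

27.3462 kg CaCO3/day


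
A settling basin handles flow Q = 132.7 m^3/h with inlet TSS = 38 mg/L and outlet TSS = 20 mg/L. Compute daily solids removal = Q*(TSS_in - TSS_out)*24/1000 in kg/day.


Concentration drop: TSS_in - TSS_out = 38 - 20 = 18 mg/L
Hourly solids removed = Q * dTSS = 132.7 m^3/h * 18 mg/L = 2388.6 g/h  (m^3/h * mg/L = g/h)
Daily solids removed = 2388.6 * 24 = 57326.4 g/day
Convert g to kg: 57326.4 / 1000 = 57.3264 kg/day

57.3264 kg/day


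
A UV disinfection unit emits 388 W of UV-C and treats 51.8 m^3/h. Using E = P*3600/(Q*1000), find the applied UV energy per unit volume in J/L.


Energy delivered per hour = 388 W * 3600 s = 1396800 J/h
Volume treated per hour = 51.8 m^3/h * 1000 = 51800 L/h
dose = 1396800 / 51800 = 26.9653 J/L

26.9653 J/L


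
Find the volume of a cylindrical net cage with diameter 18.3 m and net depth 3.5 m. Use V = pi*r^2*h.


r = d/2 = 18.3/2 = 9.15 m
Base area = pi*r^2 = pi*9.15^2 = 263.02199 m^2
Volume = 263.02199 * 3.5 = 920.577 m^3

920.577 m^3


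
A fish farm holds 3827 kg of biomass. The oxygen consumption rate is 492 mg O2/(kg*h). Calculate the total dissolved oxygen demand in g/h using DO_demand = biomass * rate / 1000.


Total O2 consumption (mg/h) = 3827 kg * 492 mg/(kg*h) = 1882884 mg/h
Convert to g/h: 1882884 / 1000 = 1882.884 g/h

1882.884 g/h


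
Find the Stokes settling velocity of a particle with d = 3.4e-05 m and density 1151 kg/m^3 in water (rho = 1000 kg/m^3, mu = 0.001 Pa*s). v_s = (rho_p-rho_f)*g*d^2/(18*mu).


Density difference: rho_p - rho_f = 1151 - 1000 = 151 kg/m^3
d^2 = (3.4e-05)^2 = 1.156e-09 m^2
Numerator = (rho_p - rho_f) * g * d^2 = 151 * 9.81 * 1.156e-09 = 1.7123944e-06
Denominator = 18 * mu = 18 * 0.001 = 0.018
v_s = 1.7123944e-06 / 0.018 = 9.5133e-05 m/s
Check: Re = rho_f * v_s * d / mu = 1000 * 9.5133e-05 * 3.4e-05 / 0.001 = 0.00323 < 1, so Stokes' law applies.

9.5133e-05 m/s


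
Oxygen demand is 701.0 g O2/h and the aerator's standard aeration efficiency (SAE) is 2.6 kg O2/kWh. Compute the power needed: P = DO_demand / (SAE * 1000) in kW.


SAE in g O2/kWh = 2.6 * 1000 = 2600 g/kWh
P = DO_demand / SAE_g = 701.0 / 2600 = 0.269615 kW

0.269615 kW


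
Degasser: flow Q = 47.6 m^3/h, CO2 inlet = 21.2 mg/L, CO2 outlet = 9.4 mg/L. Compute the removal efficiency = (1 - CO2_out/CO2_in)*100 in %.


CO2_out / CO2_in = 9.4 / 21.2 = 0.44339623
Fraction remaining = 0.44339623
efficiency = (1 - 0.44339623) * 100 = 55.6604 %

55.6604 %


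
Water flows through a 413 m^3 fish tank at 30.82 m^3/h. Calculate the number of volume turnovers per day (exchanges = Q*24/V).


Daily flow volume = 30.82 m^3/h * 24 h = 739.68 m^3/day
Exchanges = daily flow / tank volume = 739.68 / 413 = 1.79099 exchanges/day

1.79099 exchanges/day


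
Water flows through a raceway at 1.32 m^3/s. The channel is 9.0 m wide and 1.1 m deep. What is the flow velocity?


Cross-sectional area = W * d = 9.0 * 1.1 = 9.9 m^2
Velocity = Q / A = 1.32 / 9.9 = 0.133333 m/s

0.133333 m/s


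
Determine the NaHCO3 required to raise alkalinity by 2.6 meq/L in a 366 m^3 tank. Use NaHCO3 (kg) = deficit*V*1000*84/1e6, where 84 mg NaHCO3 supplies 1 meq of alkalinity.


Tank volume in L = 366 m^3 * 1000 = 366000 L
Total meq required = 2.6 meq/L * 366000 L = 951600 meq
NaHCO3 mass = 951600 meq * 84 mg/meq / 1e6 = 79.9344 kg

79.9344 kg


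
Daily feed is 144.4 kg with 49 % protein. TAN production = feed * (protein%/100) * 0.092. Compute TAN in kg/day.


Protein in feed = 144.4 * 49/100 = 70.756 kg/day
TAN = protein * 0.092 = 70.756 * 0.092 = 6.509552 kg/day

6.509552 kg/day


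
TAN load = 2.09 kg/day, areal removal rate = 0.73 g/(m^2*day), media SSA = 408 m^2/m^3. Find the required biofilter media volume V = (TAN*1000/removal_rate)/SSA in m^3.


A = 2.09*1000 / 0.73 = 2863.0137 m^2
V = 2863.0137 / 408 = 7.01719

7.01719 m^3


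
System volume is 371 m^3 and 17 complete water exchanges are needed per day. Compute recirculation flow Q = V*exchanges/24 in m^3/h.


Daily recirculation volume = 371 m^3 * 17 = 6307 m^3/day
Flow rate Q = daily volume / 24 h = 6307 / 24 = 262.792 m^3/h

262.792 m^3/h


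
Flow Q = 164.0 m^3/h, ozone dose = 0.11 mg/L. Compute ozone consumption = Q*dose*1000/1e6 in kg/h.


O3 demand (mg/h) = Q * dose * 1000 = 164.0 * 0.11 * 1000 = 18040 mg/h
Convert mg to kg: 18040 / 1e6 = 0.01804 kg/h

0.01804 kg/h


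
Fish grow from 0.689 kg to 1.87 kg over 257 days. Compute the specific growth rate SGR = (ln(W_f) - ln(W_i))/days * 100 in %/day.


ln(W_f) = ln(1.87) = 0.62593843
ln(W_i) = ln(0.689) = -0.37251401
ln(W_f) - ln(W_i) = 0.62593843 - -0.37251401 = 0.99845244
SGR = 0.99845244 / 257 * 100 = 0.388503 %/day

0.388503 %/day


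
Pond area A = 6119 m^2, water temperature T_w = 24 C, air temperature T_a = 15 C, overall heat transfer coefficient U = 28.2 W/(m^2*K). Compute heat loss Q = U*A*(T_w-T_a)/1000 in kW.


Temperature difference dT = 24 - 15 = 9 K
Heat loss (W) = U * A * dT = 28.2 * 6119 * 9 = 1553002.2 W
Convert to kW: 1553002.2 / 1000 = 1553.0022 kW

1553.0022 kW


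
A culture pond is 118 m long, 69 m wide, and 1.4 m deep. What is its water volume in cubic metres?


Base area = L * W = 118 * 69 = 8142 m^2
Volume = area * depth = 8142 * 1.4 = 11398.8 m^3

11398.8 m^3


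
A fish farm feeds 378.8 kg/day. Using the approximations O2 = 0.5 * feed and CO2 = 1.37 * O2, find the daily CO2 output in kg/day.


O2 = 378.8 * 0.5 = 189.4
CO2 = 189.4 * 1.37 = 259.478

259.478 kg/day


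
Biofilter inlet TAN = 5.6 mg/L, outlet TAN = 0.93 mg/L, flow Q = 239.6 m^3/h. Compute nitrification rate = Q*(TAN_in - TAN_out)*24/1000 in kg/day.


Concentration drop: TAN_in - TAN_out = 5.6 - 0.93 = 4.67 mg/L
Hourly TAN removed = Q * dTAN = 239.6 m^3/h * 4.67 mg/L = 1118.932 g/h  (m^3/h * mg/L = g/h)
Daily TAN removed = 1118.932 * 24 = 26854.368 g/day
Convert to kg/day: 26854.368 / 1000 = 26.854368 kg/day

26.854368 kg/day


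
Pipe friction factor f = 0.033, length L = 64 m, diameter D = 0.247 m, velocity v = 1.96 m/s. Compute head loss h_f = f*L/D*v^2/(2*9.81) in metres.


v^2 = 1.96^2 = 3.8416 m^2/s^2
L/D = 64/0.247 = 259.10931
h_f = f*(L/D)*v^2/(2g) = 0.033 * 259.10931 * 3.8416 / 19.62 = 1.67421 m

1.67421 m


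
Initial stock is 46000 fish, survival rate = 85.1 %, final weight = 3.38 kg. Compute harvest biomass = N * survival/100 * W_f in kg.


Survivors = 46000 * 85.1/100 = 39146 fish
Harvest biomass = survivors * W_f = 39146 * 3.38 = 132313.48 kg

132313.48 kg


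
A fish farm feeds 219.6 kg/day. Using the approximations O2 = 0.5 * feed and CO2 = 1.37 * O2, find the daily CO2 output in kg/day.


O2 = 219.6 * 0.5 = 109.8
CO2 = 109.8 * 1.37 = 150.426

150.426 kg/day


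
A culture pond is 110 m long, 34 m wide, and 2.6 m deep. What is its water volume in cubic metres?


Base area = L * W = 110 * 34 = 3740 m^2
Volume = area * depth = 3740 * 2.6 = 9724 m^3

9724 m^3


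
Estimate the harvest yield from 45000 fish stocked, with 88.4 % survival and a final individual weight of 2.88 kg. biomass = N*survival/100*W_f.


Survivors = 45000 * 88.4/100 = 39780 fish
Harvest biomass = survivors * W_f = 39780 * 2.88 = 114566.4 kg

114566.4 kg


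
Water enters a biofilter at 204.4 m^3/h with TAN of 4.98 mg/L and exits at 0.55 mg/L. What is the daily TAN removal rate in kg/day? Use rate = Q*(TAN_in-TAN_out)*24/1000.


Concentration drop: TAN_in - TAN_out = 4.98 - 0.55 = 4.43 mg/L
Hourly TAN removed = Q * dTAN = 204.4 m^3/h * 4.43 mg/L = 905.492 g/h  (m^3/h * mg/L = g/h)
Daily TAN removed = 905.492 * 24 = 21731.808 g/day
Convert to kg/day: 21731.808 / 1000 = 21.731808 kg/day

21.731808 kg/day


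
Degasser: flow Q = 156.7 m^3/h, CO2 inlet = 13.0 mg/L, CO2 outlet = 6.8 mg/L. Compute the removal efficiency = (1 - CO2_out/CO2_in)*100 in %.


CO2_out / CO2_in = 6.8 / 13.0 = 0.52307692
Fraction remaining = 0.52307692
efficiency = (1 - 0.52307692) * 100 = 47.6923 %

47.6923 %


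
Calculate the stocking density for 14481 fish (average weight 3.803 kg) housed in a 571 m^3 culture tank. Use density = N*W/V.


Total biomass = 14481 fish * 3.803 kg = 55071.243 kg
Density = total biomass / volume = 55071.243 / 571 = 96.447 kg/m^3

96.447 kg/m^3


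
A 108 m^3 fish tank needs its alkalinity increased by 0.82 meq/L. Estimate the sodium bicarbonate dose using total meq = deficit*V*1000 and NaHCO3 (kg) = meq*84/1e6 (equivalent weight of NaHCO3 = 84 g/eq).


Tank volume in L = 108 m^3 * 1000 = 108000 L
Total meq required = 0.82 meq/L * 108000 L = 88560 meq
NaHCO3 mass = 88560 meq * 84 mg/meq / 1e6 = 7.43904 kg

7.43904 kg


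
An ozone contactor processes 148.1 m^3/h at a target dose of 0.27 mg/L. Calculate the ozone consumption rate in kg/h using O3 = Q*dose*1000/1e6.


O3 demand (mg/h) = Q * dose * 1000 = 148.1 * 0.27 * 1000 = 39987 mg/h
Convert mg to kg: 39987 / 1e6 = 0.039987 kg/h

0.039987 kg/h


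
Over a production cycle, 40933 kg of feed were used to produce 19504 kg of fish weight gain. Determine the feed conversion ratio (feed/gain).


FCR = feed consumed / weight gained
FCR = 40933 kg / 19504 kg = 2.0987

2.0987


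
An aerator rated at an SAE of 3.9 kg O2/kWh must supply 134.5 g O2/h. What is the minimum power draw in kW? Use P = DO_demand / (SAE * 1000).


SAE in g O2/kWh = 3.9 * 1000 = 3900 g/kWh
P = DO_demand / SAE_g = 134.5 / 3900 = 0.0344872 kW

0.0344872 kW


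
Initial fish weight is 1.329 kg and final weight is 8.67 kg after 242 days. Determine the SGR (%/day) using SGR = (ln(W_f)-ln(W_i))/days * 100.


ln(W_f) = ln(8.67) = 2.1598688
ln(W_i) = ln(1.329) = 0.28442678
ln(W_f) - ln(W_i) = 2.1598688 - 0.28442678 = 1.875442
SGR = 1.875442 / 242 * 100 = 0.774976 %/day

0.774976 %/day


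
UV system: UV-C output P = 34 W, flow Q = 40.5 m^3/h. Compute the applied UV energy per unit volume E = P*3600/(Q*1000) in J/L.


Energy delivered per hour = 34 W * 3600 s = 122400 J/h
Volume treated per hour = 40.5 m^3/h * 1000 = 40500 L/h
dose = 122400 / 40500 = 3.02222 J/L

3.02222 J/L


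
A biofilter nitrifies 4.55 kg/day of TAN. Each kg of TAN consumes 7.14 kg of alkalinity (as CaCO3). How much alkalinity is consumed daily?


Alkalinity factor: 7.14 kg CaCO3 consumed per kg TAN nitrified
alk = 4.55 kg TAN * 7.14 = 32.487 kg CaCO3/day

32.487 kg CaCO3/day


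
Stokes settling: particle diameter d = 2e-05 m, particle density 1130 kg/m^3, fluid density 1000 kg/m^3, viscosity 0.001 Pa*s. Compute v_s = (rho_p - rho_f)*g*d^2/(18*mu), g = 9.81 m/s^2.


Density difference: rho_p - rho_f = 1130 - 1000 = 130 kg/m^3
d^2 = (2e-05)^2 = 4e-10 m^2
Numerator = (rho_p - rho_f) * g * d^2 = 130 * 9.81 * 4e-10 = 5.1012e-07
Denominator = 18 * mu = 18 * 0.001 = 0.018
v_s = 5.1012e-07 / 0.018 = 2.834e-05 m/s
Check: Re = rho_f * v_s * d / mu = 1000 * 2.834e-05 * 2e-05 / 0.001 = 5.67e-04 < 1, so Stokes' law applies.

2.834e-05 m/s
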